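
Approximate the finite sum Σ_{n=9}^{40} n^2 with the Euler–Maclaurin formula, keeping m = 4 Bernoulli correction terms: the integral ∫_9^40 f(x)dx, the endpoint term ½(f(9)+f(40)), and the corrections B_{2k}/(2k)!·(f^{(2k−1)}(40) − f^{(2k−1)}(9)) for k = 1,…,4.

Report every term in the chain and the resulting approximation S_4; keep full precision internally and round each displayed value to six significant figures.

∫_9^40 x^2 dx evaluates to 21090.3.
Endpoint term: (f(9) + f(40))/2 = (81.0000 + 1600.00)/2 = 840.500.
Running total after boundary: 21930.8.
Correction k=1: B_{2}/2! · (f^{(1)}(40) − f^{(1)}(9)) = 1/12 · (80.0000 − 18.0000) = 5.16667.
Running total after k=1: 21936.0.
Correction k=2: B_{4}/4! · (f^{(3)}(40) − f^{(3)}(9)) = −1/720 · (0.00000 − 0.00000) = 0.00000.
Running total after k=2: 21936.0.
Correction k=3: B_{6}/6! · (f^{(5)}(40) − f^{(5)}(9)) = 1/30240 · (0.00000 − 0.00000) = 0.00000.
Running total after k=3: 21936.0.
Correction k=4: B_{8}/8! · (f^{(7)}(40) − f^{(7)}(9)) = −1/1209600 · (0.00000 − 0.00000) = 0.00000.

S_4 ≈ 21936.0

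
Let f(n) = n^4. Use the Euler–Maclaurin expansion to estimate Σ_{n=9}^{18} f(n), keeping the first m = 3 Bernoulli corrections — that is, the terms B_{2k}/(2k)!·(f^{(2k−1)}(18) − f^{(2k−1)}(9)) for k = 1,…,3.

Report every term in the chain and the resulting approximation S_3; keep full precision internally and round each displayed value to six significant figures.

The integral term ∫_9^18 x^4 dx = 366104.
Endpoint term: (f(9) + f(18))/2 = (6561.00 + 104976)/2 = 55768.5.
Integral + boundary = 421872.
Order-1 term: 1/12 · (23328.0 − 2916.00) = 1701.00.
After k=1: 423573.
Order-2 term: −1/720 · (432.000 − 216.000) = -0.300000.
After k=2: 423573.
Order-3 term: 1/30240 · (0.00000 − 0.00000) = 0.00000.

S_3 ≈ 423573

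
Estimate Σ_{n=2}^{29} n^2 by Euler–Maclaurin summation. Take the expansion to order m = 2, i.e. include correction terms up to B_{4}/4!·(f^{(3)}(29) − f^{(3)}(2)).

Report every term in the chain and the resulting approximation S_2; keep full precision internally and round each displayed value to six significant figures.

S_2 ≈ 8554.00

The integral term ∫_2^29 x^2 dx = 8127.00.
½[f(2) + f(29)] = ½[4.00000 + 841.000] = 422.500.
So far: 8549.50.
Order-1 term: 1/12 · (58.0000 − 4.00000) = 4.50000.
Running total after k=1: 8554.00.
Order-2 term: −1/720 · (0.00000 − 0.00000) = 0.00000.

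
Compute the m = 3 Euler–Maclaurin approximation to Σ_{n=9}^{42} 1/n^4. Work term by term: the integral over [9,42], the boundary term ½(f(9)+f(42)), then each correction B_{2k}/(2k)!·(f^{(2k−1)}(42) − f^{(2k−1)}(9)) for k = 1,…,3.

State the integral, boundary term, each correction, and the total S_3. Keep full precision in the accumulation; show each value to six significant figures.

S_3 ≈ 0.000534725

The integral term ∫_9^42 1/x^4 dx = 0.000452748.
Endpoint term: (f(9) + f(42))/2 = (0.000152416 + 3.21368e-07)/2 = 7.63686e-05.
Integral + boundary = 0.000529117.
k=1: B_{2}/(2)! × [f^{(1)}(42) − f^{(1)}(9)] = 1/12 × (-3.06065e-08 − (-6.77404e-05)) = 5.64248e-06.
Partial sum through k=1: 0.000534759.
k=2: B_{4}/(4)! × [f^{(3)}(42) − f^{(3)}(9)] = −1/720 × (-5.20519e-10 − (-2.50890e-05)) = -3.48451e-08.
Partial sum through k=2: 0.000534724.
k=3: B_{6}/(6)! × [f^{(5)}(42) − f^{(5)}(9)] = 1/30240 × (-1.65244e-11 − (-1.73455e-05)) = 5.73594e-10.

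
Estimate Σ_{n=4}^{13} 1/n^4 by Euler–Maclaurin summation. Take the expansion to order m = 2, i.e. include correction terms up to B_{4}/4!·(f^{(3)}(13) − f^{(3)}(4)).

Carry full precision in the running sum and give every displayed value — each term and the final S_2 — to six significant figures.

∫_4^13 1/x^4 dx evaluates to 0.00505661.
½[f(4) + f(13)] = ½[0.00390625 + 3.50128e-05] = 0.00197063.
Running total after boundary: 0.00702724.
Order-1 term: 1/12 · (-1.07732e-05 − (-0.00390625)) = 0.000324623.
Partial sum through k=1: 0.00735187.
Order-2 term: −1/720 · (-1.91240e-06 − (-0.00732422)) = -1.01699e-05.

S_2 ≈ 0.00734170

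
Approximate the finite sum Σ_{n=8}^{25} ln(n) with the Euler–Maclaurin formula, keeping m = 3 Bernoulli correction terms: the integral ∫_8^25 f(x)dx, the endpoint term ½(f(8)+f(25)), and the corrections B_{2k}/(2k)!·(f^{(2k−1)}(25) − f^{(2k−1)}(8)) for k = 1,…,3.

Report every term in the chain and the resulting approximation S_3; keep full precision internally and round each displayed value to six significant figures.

Integral: ∫_8^25 ln(x) dx = 46.8364.
Boundary: ½(f(8) + f(25)) = ½(2.07944 + 3.21888) = 2.64916.
Running total after boundary: 49.4855.
k=1: B_{2}/(2)! × [f^{(1)}(25) − f^{(1)}(8)] = 1/12 × (0.0400000 − 0.125000) = -0.00708333.
Partial sum through k=1: 49.4784.
k=2: B_{4}/(4)! × [f^{(3)}(25) − f^{(3)}(8)] = −1/720 × (0.000128000 − 0.00390625) = 5.24757e-06.
Partial sum through k=2: 49.4784.
k=3: B_{6}/(6)! × [f^{(5)}(25) − f^{(5)}(8)] = 1/30240 × (2.45760e-06 − 0.000732422) = -2.41390e-08.

S_3 ≈ 49.4784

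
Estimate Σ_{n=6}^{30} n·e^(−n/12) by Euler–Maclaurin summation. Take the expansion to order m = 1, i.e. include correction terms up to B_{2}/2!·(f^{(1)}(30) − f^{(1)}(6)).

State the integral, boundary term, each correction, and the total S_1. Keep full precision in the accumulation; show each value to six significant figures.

∫_6^30 x·e^(−x/12) dx evaluates to 89.6398.
Boundary: ½(f(6) + f(30)) = ½(3.63918 + 2.46255) = 3.05087.
So far: 92.6907.
k=1: B_{2}/(2)! × [f^{(1)}(30) − f^{(1)}(6)] = 1/12 × (-0.123127 − 0.303265) = -0.0355327.

S_1 ≈ 92.6551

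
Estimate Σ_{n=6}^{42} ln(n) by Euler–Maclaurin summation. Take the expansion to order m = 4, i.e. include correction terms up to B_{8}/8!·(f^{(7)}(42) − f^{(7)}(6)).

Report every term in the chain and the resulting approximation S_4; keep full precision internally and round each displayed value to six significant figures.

S_4 ≈ 112.984

The integral term ∫_6^42 ln(x) dx = 110.232.
Boundary: ½(f(6) + f(42)) = ½(1.79176 + 3.73767) = 2.76471.
Integral + boundary = 112.996.
Correction k=1: B_{2}/2! · (f^{(1)}(42) − f^{(1)}(6)) = 1/12 · (0.0238095 − 0.166667) = -0.0119048.
Running total after k=1: 112.984.
Correction k=2: B_{4}/4! · (f^{(3)}(42) − f^{(3)}(6)) = −1/720 · (2.69949e-05 − 0.00925926) = 1.28226e-05.
Running total after k=2: 112.984.
Correction k=3: B_{6}/6! · (f^{(5)}(42) − f^{(5)}(6)) = 1/30240 · (1.83639e-07 − 0.00308642) = -1.02058e-07.
Running total after k=3: 112.984.
Correction k=4: B_{8}/8! · (f^{(7)}(42) − f^{(7)}(6)) = −1/1209600 · (3.12311e-09 − 0.00257202) = 2.12633e-09.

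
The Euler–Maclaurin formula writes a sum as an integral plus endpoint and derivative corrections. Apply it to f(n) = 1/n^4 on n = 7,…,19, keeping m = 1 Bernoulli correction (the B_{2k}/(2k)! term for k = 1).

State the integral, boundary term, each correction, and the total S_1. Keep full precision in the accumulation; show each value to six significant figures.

The integral term ∫_7^19 1/x^4 dx = 0.000923219.
Boundary: ½(f(7) + f(19)) = ½(0.000416493 + 7.67336e-06) = 0.000212083.
Running total after boundary: 0.00113530.
k=1: B_{2}/(2)! × [f^{(1)}(19) − f^{(1)}(7)] = 1/12 × (-1.61544e-06 − (-0.000237996)) = 1.96984e-05.

S_1 ≈ 0.00115500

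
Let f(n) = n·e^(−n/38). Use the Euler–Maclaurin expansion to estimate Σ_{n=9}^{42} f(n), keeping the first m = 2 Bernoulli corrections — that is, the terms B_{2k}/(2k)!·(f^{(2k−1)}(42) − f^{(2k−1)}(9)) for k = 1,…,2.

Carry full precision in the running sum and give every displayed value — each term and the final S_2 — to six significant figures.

The integral term ∫_9^42 x·e^(−x/38) dx = 402.745.
½[f(9) + f(42)] = ½[7.10204 + 13.9072] = 10.5046.
Integral + boundary = 413.249.
Correction k=1: B_{2}/2! · (f^{(1)}(42) − f^{(1)}(9)) = 1/12 · (-0.0348551 − 0.602220) = -0.0530896.
Partial sum through k=1: 413.196.
Correction k=2: B_{4}/4! · (f^{(3)}(42) − f^{(3)}(9)) = −1/720 · (0.000434482 − 0.00151001) = 1.49379e-06.

S_2 ≈ 413.196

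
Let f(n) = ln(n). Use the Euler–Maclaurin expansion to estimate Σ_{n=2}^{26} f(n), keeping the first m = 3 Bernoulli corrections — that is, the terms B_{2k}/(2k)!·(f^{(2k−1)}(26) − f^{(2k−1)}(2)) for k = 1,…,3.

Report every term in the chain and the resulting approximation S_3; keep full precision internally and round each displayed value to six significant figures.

The integral term ∫_2^26 ln(x) dx = 59.3242.
½[f(2) + f(26)] = ½[0.693147 + 3.25810] = 1.97562.
Running total after boundary: 61.2998.
k=1: B_{2}/(2)! × [f^{(1)}(26) − f^{(1)}(2)] = 1/12 × (0.0384615 − 0.500000) = -0.0384615.
Partial sum through k=1: 61.2614.
k=2: B_{4}/(4)! × [f^{(3)}(26) − f^{(3)}(2)] = −1/720 × (0.000113792 − 0.250000) = 0.000347064.
Partial sum through k=2: 61.2617.
k=3: B_{6}/(6)! × [f^{(5)}(26) − f^{(5)}(2)] = 1/30240 × (2.01997e-06 − 0.750000) = -2.48015e-05.

S_3 ≈ 61.2617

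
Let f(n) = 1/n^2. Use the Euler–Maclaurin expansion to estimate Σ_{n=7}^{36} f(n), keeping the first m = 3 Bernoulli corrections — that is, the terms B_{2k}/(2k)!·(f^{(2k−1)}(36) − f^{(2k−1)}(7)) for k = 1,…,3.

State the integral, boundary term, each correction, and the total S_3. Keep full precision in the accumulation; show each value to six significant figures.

S_3 ≈ 0.126150

∫_7^36 1/x^2 dx evaluates to 0.115079.
Boundary: ½(f(7) + f(36)) = ½(0.0204082 + 0.000771605) = 0.0105899.
Running total after boundary: 0.125669.
Correction k=1: B_{2}/2! · (f^{(1)}(36) − f^{(1)}(7)) = 1/12 · (-4.28669e-05 − (-0.00583090)) = 0.000482336.
After k=1: 0.126152.
Correction k=2: B_{4}/4! · (f^{(3)}(36) − f^{(3)}(7)) = −1/720 · (-3.96916e-07 − (-0.00142798)) = -1.98275e-06.
After k=2: 0.126150.
Correction k=3: B_{6}/6! · (f^{(5)}(36) − f^{(5)}(7)) = 1/30240 · (-9.18787e-09 − (-0.000874271)) = 2.89108e-08.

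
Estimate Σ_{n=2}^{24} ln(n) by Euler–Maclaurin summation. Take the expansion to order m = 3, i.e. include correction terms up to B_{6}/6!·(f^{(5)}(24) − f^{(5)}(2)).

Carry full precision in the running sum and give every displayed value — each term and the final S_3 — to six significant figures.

The integral term ∫_2^24 ln(x) dx = 52.8870.
Boundary: ½(f(2) + f(24)) = ½(0.693147 + 3.17805) = 1.93560.
So far: 54.8226.
Correction k=1: B_{2}/2! · (f^{(1)}(24) − f^{(1)}(2)) = 1/12 · (0.0416667 − 0.500000) = -0.0381944.
After k=1: 54.7844.
Correction k=2: B_{4}/4! · (f^{(3)}(24) − f^{(3)}(2)) = −1/720 · (0.000144676 − 0.250000) = 0.000347021.
After k=2: 54.7848.
Correction k=3: B_{6}/6! · (f^{(5)}(24) − f^{(5)}(2)) = 1/30240 · (3.01408e-06 − 0.750000) = -2.48015e-05.

S_3 ≈ 54.7847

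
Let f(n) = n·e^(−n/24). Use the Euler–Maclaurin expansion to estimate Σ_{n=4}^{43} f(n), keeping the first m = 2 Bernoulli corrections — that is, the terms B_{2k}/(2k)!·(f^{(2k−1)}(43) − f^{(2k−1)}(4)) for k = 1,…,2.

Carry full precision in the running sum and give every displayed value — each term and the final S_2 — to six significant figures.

The integral term ∫_4^43 x·e^(−x/24) dx = 300.811.
½[f(4) + f(43)] = ½[3.38593 + 7.16733] = 5.27663.
Integral + boundary = 306.087.
Correction k=1: B_{2}/2! · (f^{(1)}(43) − f^{(1)}(4)) = 1/12 · (-0.131957 − 0.705401) = -0.0697798.
After k=1: 306.018.
Correction k=2: B_{4}/4! · (f^{(3)}(43) − f^{(3)}(4)) = −1/720 · (0.000349666 − 0.00416383) = 5.29745e-06.

S_2 ≈ 306.018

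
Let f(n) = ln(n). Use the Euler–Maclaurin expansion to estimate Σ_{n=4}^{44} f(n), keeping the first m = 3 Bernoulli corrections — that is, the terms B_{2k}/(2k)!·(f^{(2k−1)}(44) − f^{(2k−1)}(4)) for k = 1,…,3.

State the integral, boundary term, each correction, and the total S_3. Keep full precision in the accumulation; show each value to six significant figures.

S_3 ≈ 123.526

Integral: ∫_4^44 ln(x) dx = 120.959.
Endpoint term: (f(4) + f(44))/2 = (1.38629 + 3.78419)/2 = 2.58524.
Running total after boundary: 123.544.
k=1: B_{2}/(2)! × [f^{(1)}(44) − f^{(1)}(4)] = 1/12 × (0.0227273 − 0.250000) = -0.0189394.
Running total after k=1: 123.525.
k=2: B_{4}/(4)! × [f^{(3)}(44) − f^{(3)}(4)] = −1/720 × (2.34786e-05 − 0.0312500) = 4.33702e-05.
Running total after k=2: 123.526.
k=3: B_{6}/(6)! × [f^{(5)}(44) − f^{(5)}(4)] = 1/30240 × (1.45528e-07 − 0.0234375) = -7.75045e-07.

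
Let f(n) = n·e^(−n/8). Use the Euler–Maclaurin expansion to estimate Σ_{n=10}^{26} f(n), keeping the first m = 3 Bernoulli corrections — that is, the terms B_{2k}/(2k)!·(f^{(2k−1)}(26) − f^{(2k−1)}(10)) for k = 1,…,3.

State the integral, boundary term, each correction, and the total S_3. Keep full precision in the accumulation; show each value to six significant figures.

Integral: ∫_10^26 x·e^(−x/8) dx = 30.7101.
Boundary: ½(f(10) + f(26)) = ½(2.86505 + 1.00813) = 1.93659.
Running total after boundary: 32.6467.
Correction k=1: B_{2}/2! · (f^{(1)}(26) − f^{(1)}(10)) = 1/12 · (-0.0872420 − (-0.0716262)) = -0.00130131.
Partial sum through k=1: 32.6454.
Correction k=2: B_{4}/4! · (f^{(3)}(26) − f^{(3)}(10)) = −1/720 · (-0.000151462 − 0.00783412) = 1.10911e-05.
Partial sum through k=2: 32.6454.
Correction k=3: B_{6}/6! · (f^{(5)}(26) − f^{(5)}(10)) = 1/30240 · (1.65661e-05 − 0.000262303) = -8.12622e-09.

S_3 ≈ 32.6454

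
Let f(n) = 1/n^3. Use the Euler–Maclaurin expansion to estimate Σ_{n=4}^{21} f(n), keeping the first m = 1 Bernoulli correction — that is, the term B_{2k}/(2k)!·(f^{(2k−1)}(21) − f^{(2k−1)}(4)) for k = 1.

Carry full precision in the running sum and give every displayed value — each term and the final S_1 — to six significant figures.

∫_4^21 1/x^3 dx evaluates to 0.0301162.
Boundary: ½(f(4) + f(21)) = ½(0.0156250 + 0.000107980) = 0.00786649.
Integral + boundary = 0.0379827.
k=1: B_{2}/(2)! × [f^{(1)}(21) − f^{(1)}(4)] = 1/12 × (-1.54257e-05 − (-0.0117188)) = 0.000975277.

S_1 ≈ 0.0389580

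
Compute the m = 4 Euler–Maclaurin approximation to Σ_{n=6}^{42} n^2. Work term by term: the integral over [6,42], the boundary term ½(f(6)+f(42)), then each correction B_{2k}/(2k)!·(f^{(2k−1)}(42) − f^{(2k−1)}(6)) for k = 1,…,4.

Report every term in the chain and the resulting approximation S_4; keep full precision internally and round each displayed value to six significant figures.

Integral: ∫_6^42 x^2 dx = 24624.0.
½[f(6) + f(42)] = ½[36.0000 + 1764.00] = 900.000.
Running total after boundary: 25524.0.
k=1: B_{2}/(2)! × [f^{(1)}(42) − f^{(1)}(6)] = 1/12 × (84.0000 − 12.0000) = 6.00000.
Running total after k=1: 25530.0.
k=2: B_{4}/(4)! × [f^{(3)}(42) − f^{(3)}(6)] = −1/720 × (0.00000 − 0.00000) = 0.00000.
Running total after k=2: 25530.0.
k=3: B_{6}/(6)! × [f^{(5)}(42) − f^{(5)}(6)] = 1/30240 × (0.00000 − 0.00000) = 0.00000.
Running total after k=3: 25530.0.
k=4: B_{8}/(8)! × [f^{(7)}(42) − f^{(7)}(6)] = −1/1209600 × (0.00000 − 0.00000) = 0.00000.

S_4 ≈ 25530.0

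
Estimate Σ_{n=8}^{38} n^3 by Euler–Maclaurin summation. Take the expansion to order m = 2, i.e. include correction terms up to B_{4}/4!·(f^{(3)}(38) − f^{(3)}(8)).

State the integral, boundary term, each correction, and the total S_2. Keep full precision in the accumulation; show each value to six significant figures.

S_2 ≈ 548297

∫_8^38 x^3 dx evaluates to 520260.
½[f(8) + f(38)] = ½[512.000 + 54872.0] = 27692.0.
Running total after boundary: 547952.
k=1: B_{2}/(2)! × [f^{(1)}(38) − f^{(1)}(8)] = 1/12 × (4332.00 − 192.000) = 345.000.
After k=1: 548297.
k=2: B_{4}/(4)! × [f^{(3)}(38) − f^{(3)}(8)] = −1/720 × (6.00000 − 6.00000) = 0.00000.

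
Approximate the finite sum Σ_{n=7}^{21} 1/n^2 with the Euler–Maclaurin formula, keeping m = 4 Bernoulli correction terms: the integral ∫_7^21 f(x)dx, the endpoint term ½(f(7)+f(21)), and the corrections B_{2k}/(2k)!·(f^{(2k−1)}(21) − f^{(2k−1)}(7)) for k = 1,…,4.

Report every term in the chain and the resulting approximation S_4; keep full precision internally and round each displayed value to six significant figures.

S_4 ≈ 0.107042

The integral term ∫_7^21 1/x^2 dx = 0.0952381.
Endpoint term: (f(7) + f(21))/2 = (0.0204082 + 0.00226757)/2 = 0.0113379.
Integral + boundary = 0.106576.
Correction k=1: B_{2}/2! · (f^{(1)}(21) − f^{(1)}(7)) = 1/12 · (-0.000215959 − (-0.00583090)) = 0.000467912.
Running total after k=1: 0.107044.
Correction k=2: B_{4}/4! · (f^{(3)}(21) − f^{(3)}(7)) = −1/720 · (-5.87645e-06 − (-0.00142798)) = -1.97514e-06.
Running total after k=2: 0.107042.
Correction k=3: B_{6}/6! · (f^{(5)}(21) − f^{(5)}(7)) = 1/30240 · (-3.99758e-07 − (-0.000874271)) = 2.88979e-08.
Running total after k=3: 0.107042.
Correction k=4: B_{8}/8! · (f^{(7)}(21) − f^{(7)}(7)) = −1/1209600 · (-5.07630e-08 − (-0.000999167)) = -8.25989e-10.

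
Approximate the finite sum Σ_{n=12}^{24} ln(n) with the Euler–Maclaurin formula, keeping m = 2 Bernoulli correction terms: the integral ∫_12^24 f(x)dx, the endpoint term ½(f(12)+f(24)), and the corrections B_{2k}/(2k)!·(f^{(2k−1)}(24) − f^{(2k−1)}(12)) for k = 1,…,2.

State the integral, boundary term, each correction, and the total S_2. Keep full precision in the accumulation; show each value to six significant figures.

The integral term ∫_12^24 ln(x) dx = 34.4544.
½[f(12) + f(24)] = ½[2.48491 + 3.17805] = 2.83148.
Integral + boundary = 37.2859.
Correction k=1: B_{2}/2! · (f^{(1)}(24) − f^{(1)}(12)) = 1/12 · (0.0416667 − 0.0833333) = -0.00347222.
After k=1: 37.2824.
Correction k=2: B_{4}/4! · (f^{(3)}(24) − f^{(3)}(12)) = −1/720 · (0.000144676 − 0.00115741) = 1.40657e-06.

S_2 ≈ 37.2824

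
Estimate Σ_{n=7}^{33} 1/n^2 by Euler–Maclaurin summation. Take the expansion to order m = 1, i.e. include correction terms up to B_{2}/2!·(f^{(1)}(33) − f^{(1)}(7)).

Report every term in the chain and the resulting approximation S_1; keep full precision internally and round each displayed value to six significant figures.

The integral term ∫_7^33 1/x^2 dx = 0.112554.
Endpoint term: (f(7) + f(33))/2 = (0.0204082 + 0.000918274)/2 = 0.0106632.
Running total after boundary: 0.123217.
Order-1 term: 1/12 · (-5.56529e-05 − (-0.00583090)) = 0.000481271.

S_1 ≈ 0.123699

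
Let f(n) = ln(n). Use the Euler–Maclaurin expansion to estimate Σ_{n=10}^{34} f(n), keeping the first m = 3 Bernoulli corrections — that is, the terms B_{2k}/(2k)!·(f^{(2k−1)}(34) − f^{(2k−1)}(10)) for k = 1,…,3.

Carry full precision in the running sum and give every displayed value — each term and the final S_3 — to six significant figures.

The integral term ∫_10^34 ln(x) dx = 72.8704.
Boundary: ½(f(10) + f(34)) = ½(2.30259 + 3.52636) = 2.91447.
Integral + boundary = 75.7849.
k=1: B_{2}/(2)! × [f^{(1)}(34) − f^{(1)}(10)] = 1/12 × (0.0294118 − 0.100000) = -0.00588235.
After k=1: 75.7790.
k=2: B_{4}/(4)! × [f^{(3)}(34) − f^{(3)}(10)] = −1/720 × (5.08854e-05 − 0.00200000) = 2.70710e-06.
After k=2: 75.7790.
k=3: B_{6}/(6)! × [f^{(5)}(34) − f^{(5)}(10)] = 1/30240 × (5.28222e-07 − 0.000240000) = -7.91904e-09.

S_3 ≈ 75.7790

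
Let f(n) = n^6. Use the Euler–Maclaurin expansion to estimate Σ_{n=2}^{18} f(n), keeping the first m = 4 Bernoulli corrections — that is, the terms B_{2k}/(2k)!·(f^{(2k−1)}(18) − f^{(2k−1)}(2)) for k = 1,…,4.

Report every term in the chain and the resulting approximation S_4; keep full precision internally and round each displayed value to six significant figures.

∫_2^18 x^6 dx evaluates to 8.74600e+07.
½[f(2) + f(18)] = ½[64.0000 + 3.40122e+07] = 1.70061e+07.
Integral + boundary = 1.04466e+08.
k=1: B_{2}/(2)! × [f^{(1)}(18) − f^{(1)}(2)] = 1/12 × (1.13374e+07 − 192.000) = 944768.
Partial sum through k=1: 1.05411e+08.
k=2: B_{4}/(4)! × [f^{(3)}(18) − f^{(3)}(2)] = −1/720 × (699840 − 960.000) = -970.667.
Partial sum through k=2: 1.05410e+08.
k=3: B_{6}/(6)! × [f^{(5)}(18) − f^{(5)}(2)] = 1/30240 × (12960.0 − 1440.00) = 0.380952.
Partial sum through k=3: 1.05410e+08.
k=4: B_{8}/(8)! × [f^{(7)}(18) − f^{(7)}(2)] = −1/1209600 × (0.00000 − 0.00000) = 0.00000.

S_4 ≈ 1.05410e+08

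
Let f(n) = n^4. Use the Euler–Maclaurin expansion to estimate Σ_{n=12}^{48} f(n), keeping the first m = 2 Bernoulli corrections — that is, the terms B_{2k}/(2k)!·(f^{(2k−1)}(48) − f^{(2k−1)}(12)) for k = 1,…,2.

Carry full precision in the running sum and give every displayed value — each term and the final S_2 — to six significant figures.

S_2 ≈ 5.36119e+07

The integral term ∫_12^48 x^4 dx = 5.09110e+07.
Boundary: ½(f(12) + f(48)) = ½(20736.0 + 5.30842e+06) = 2.66458e+06.
Integral + boundary = 5.35756e+07.
Order-1 term: 1/12 · (442368 − 6912.00) = 36288.0.
After k=1: 5.36119e+07.
Order-2 term: −1/720 · (1152.00 − 288.000) = -1.20000.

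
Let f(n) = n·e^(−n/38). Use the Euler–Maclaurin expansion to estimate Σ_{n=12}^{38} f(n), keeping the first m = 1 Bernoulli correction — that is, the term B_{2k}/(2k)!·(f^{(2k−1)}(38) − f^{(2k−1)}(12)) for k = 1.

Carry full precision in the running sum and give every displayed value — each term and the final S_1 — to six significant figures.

S_1 ≈ 334.392

∫_12^38 x·e^(−x/38) dx evaluates to 323.069.
Boundary: ½(f(12) + f(38)) = ½(8.75056 + 13.9794) = 11.3650.
So far: 334.434.
Order-1 term: 1/12 · (0.00000 − 0.498935) = -0.0415779.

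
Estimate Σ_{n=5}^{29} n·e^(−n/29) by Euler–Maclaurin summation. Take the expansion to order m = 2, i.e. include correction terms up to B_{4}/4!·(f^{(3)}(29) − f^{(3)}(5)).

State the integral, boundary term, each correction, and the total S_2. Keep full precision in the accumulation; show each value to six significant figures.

S_2 ≈ 218.455

The integral term ∫_5^29 x·e^(−x/29) dx = 211.075.
Endpoint term: (f(5) + f(29))/2 = (4.20815 + 10.6685)/2 = 7.43833.
So far: 218.513.
Order-1 term: 1/12 · (0.00000 − 0.696522) = -0.0580435.
After k=1: 218.455.
Order-2 term: −1/720 · (0.000874862 − 0.00282971) = 2.71506e-06.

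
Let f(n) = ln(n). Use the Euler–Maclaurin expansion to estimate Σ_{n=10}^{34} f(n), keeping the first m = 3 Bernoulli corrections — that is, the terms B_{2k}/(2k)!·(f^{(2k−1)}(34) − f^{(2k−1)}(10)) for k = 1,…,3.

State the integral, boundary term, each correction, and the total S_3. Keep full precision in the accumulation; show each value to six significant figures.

Integral: ∫_10^34 ln(x) dx = 72.8704.
½[f(10) + f(34)] = ½[2.30259 + 3.52636] = 2.91447.
Integral + boundary = 75.7849.
Correction k=1: B_{2}/2! · (f^{(1)}(34) − f^{(1)}(10)) = 1/12 · (0.0294118 − 0.100000) = -0.00588235.
Partial sum through k=1: 75.7790.
Correction k=2: B_{4}/4! · (f^{(3)}(34) − f^{(3)}(10)) = −1/720 · (5.08854e-05 − 0.00200000) = 2.70710e-06.
Partial sum through k=2: 75.7790.
Correction k=3: B_{6}/6! · (f^{(5)}(34) − f^{(5)}(10)) = 1/30240 · (5.28222e-07 − 0.000240000) = -7.91904e-09.

S_3 ≈ 75.7790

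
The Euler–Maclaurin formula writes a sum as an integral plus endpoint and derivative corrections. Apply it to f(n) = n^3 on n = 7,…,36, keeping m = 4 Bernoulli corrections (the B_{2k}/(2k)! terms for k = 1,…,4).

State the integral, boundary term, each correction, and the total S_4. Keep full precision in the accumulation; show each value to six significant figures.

The integral term ∫_7^36 x^3 dx = 419304.
Endpoint term: (f(7) + f(36))/2 = (343.000 + 46656.0)/2 = 23499.5.
Running total after boundary: 442803.
Order-1 term: 1/12 · (3888.00 − 147.000) = 311.750.
After k=1: 443115.
Order-2 term: −1/720 · (6.00000 − 6.00000) = 0.00000.
After k=2: 443115.
Order-3 term: 1/30240 · (0.00000 − 0.00000) = 0.00000.
After k=3: 443115.
Order-4 term: −1/1209600 · (0.00000 − 0.00000) = 0.00000.

S_4 ≈ 443115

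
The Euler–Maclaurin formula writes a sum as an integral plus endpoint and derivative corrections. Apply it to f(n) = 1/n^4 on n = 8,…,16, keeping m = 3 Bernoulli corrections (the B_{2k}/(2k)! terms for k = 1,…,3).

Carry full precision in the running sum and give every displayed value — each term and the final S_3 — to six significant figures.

Integral: ∫_8^16 1/x^4 dx = 0.000569661.
Endpoint term: (f(8) + f(16))/2 = (0.000244141 + 1.52588e-05)/2 = 0.000129700.
Integral + boundary = 0.000699361.
k=1: B_{2}/(2)! × [f^{(1)}(16) − f^{(1)}(8)] = 1/12 × (-3.81470e-06 − (-0.000122070)) = 9.85463e-06.
After k=1: 0.000709216.
k=2: B_{4}/(4)! × [f^{(3)}(16) − f^{(3)}(8)] = −1/720 × (-4.47035e-07 − (-5.72205e-05)) = -7.88520e-08.
After k=2: 0.000709137.
k=3: B_{6}/(6)! × [f^{(5)}(16) − f^{(5)}(8)] = 1/30240 × (-9.77889e-08 − (-5.00679e-05)) = 1.65245e-09.

S_3 ≈ 0.000709139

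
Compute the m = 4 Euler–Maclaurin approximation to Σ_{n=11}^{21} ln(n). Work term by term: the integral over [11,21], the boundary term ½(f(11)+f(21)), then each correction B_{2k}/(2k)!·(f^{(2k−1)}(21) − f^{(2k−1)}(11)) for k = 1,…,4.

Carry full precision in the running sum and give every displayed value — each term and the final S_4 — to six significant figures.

S_4 ≈ 30.2757

The integral term ∫_11^21 ln(x) dx = 27.5581.
Endpoint term: (f(11) + f(21))/2 = (2.39790 + 3.04452)/2 = 2.72121.
So far: 30.2793.
Correction k=1: B_{2}/2! · (f^{(1)}(21) − f^{(1)}(11)) = 1/12 · (0.0476190 − 0.0909091) = -0.00360750.
Running total after k=1: 30.2757.
Correction k=2: B_{4}/4! · (f^{(3)}(21) − f^{(3)}(11)) = −1/720 · (0.000215959 − 0.00150263) = 1.78704e-06.
Running total after k=2: 30.2757.
Correction k=3: B_{6}/6! · (f^{(5)}(21) − f^{(5)}(11)) = 1/30240 · (5.87645e-06 − 0.000149021) = -4.73362e-09.
Running total after k=3: 30.2757.
Correction k=4: B_{8}/8! · (f^{(7)}(21) − f^{(7)}(11)) = −1/1209600 · (3.99758e-07 − 3.69474e-05) = 3.02146e-11.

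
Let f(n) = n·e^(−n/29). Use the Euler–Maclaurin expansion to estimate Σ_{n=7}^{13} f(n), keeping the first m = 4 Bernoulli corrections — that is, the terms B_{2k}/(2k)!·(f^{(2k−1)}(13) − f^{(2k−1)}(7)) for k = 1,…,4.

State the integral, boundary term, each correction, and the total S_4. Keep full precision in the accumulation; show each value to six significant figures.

∫_7^13 x·e^(−x/29) dx evaluates to 42.1363.
Endpoint term: (f(7) + f(13))/2 = (5.49881 + 8.30347)/2 = 6.90114.
Running total after boundary: 49.0374.
Order-1 term: 1/12 · (0.352402 − 0.595930) = -0.0202940.
Partial sum through k=1: 49.0171.
Order-2 term: −1/720 · (0.00193800 − 0.00257671) = 8.87102e-07.
Partial sum through k=2: 49.0171.
Order-3 term: 1/30240 · (4.11055e-06 − 5.28518e-06) = -3.88433e-11.
Partial sum through k=3: 49.0171.
Order-4 term: −1/1209600 · (7.03532e-09 − 8.92566e-09) = 1.56278e-15.

S_4 ≈ 49.0171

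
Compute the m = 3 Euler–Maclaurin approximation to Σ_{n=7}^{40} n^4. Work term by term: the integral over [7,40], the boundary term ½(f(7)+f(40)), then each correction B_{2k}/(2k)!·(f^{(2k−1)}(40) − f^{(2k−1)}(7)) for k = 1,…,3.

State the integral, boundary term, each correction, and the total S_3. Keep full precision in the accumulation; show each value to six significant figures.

Integral: ∫_7^40 x^4 dx = 2.04766e+07.
Boundary: ½(f(7) + f(40)) = ½(2401.00 + 2.56000e+06) = 1.28120e+06.
Running total after boundary: 2.17578e+07.
Correction k=1: B_{2}/2! · (f^{(1)}(40) − f^{(1)}(7)) = 1/12 · (256000 − 1372.00) = 21219.0.
After k=1: 2.17791e+07.
Correction k=2: B_{4}/4! · (f^{(3)}(40) − f^{(3)}(7)) = −1/720 · (960.000 − 168.000) = -1.10000.
After k=2: 2.17791e+07.
Correction k=3: B_{6}/6! · (f^{(5)}(40) − f^{(5)}(7)) = 1/30240 · (0.00000 − 0.00000) = 0.00000.

S_3 ≈ 2.17791e+07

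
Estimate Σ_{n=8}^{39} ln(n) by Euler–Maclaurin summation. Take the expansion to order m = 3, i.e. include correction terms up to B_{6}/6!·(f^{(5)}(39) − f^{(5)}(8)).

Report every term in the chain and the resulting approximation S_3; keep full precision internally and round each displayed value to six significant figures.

∫_8^39 ln(x) dx evaluates to 95.2434.
Endpoint term: (f(8) + f(39))/2 = (2.07944 + 3.66356)/2 = 2.87150.
So far: 98.1149.
Correction k=1: B_{2}/2! · (f^{(1)}(39) − f^{(1)}(8)) = 1/12 · (0.0256410 − 0.125000) = -0.00827991.
Partial sum through k=1: 98.1066.
Correction k=2: B_{4}/4! · (f^{(3)}(39) − f^{(3)}(8)) = −1/720 · (3.37160e-05 − 0.00390625) = 5.37852e-06.
Partial sum through k=2: 98.1066.
Correction k=3: B_{6}/6! · (f^{(5)}(39) − f^{(5)}(8)) = 1/30240 · (2.66004e-07 − 0.000732422) = -2.42115e-08.

S_3 ≈ 98.1066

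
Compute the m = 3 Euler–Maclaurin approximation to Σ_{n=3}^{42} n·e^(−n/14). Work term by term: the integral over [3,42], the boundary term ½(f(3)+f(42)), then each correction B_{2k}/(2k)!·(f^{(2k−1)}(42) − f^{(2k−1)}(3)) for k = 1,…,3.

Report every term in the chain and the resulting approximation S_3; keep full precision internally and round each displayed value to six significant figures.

S_3 ≈ 155.256

Integral: ∫_3^42 x·e^(−x/14) dx = 153.061.
Boundary: ½(f(3) + f(42)) = ½(2.42135 + 2.09106) = 2.25621.
So far: 155.317.
k=1: B_{2}/(2)! × [f^{(1)}(42) − f^{(1)}(3)] = 1/12 × (-0.0995741 − 0.634164) = -0.0611448.
Running total after k=1: 155.256.
k=2: B_{4}/(4)! × [f^{(3)}(42) − f^{(3)}(3)] = −1/720 × (0.00000 − 0.0114714) = 1.59325e-05.
Running total after k=2: 155.256.
k=3: B_{6}/(6)! × [f^{(5)}(42) − f^{(5)}(3)] = 1/30240 × (2.59200e-06 − 0.000100548) = -3.23927e-09.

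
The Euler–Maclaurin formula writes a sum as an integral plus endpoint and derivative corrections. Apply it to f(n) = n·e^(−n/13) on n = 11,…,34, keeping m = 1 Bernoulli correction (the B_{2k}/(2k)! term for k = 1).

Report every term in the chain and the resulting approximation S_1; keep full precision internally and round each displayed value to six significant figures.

∫_11^34 x·e^(−x/13) dx evaluates to 89.1790.
Endpoint term: (f(11) + f(34))/2 = (4.71968 + 2.48675)/2 = 3.60322.
Integral + boundary = 92.7822.
Order-1 term: 1/12 · (-0.118149 − 0.0660095) = -0.0153465.

S_1 ≈ 92.7669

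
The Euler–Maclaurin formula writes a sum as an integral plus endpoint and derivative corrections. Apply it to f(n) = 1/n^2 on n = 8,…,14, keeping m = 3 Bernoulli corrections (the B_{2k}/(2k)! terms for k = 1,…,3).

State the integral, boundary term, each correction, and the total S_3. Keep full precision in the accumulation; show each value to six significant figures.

S_3 ≈ 0.0641988

Integral: ∫_8^14 1/x^2 dx = 0.0535714.
Endpoint term: (f(8) + f(14))/2 = (0.0156250 + 0.00510204)/2 = 0.0103635.
Integral + boundary = 0.0639349.
Order-1 term: 1/12 · (-0.000728863 − (-0.00390625)) = 0.000264782.
Running total after k=1: 0.0641997.
Order-2 term: −1/720 · (-4.46243e-05 − (-0.000732422)) = -9.55274e-07.
Running total after k=2: 0.0641988.
Order-3 term: 1/30240 · (-6.83024e-06 − (-0.000343323)) = 1.11274e-08.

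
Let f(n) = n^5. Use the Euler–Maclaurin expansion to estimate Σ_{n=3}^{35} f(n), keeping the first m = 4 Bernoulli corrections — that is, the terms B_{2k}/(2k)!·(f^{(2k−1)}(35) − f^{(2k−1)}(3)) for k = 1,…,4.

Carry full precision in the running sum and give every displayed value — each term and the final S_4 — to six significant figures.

S_4 ≈ 3.33264e+08

∫_3^35 x^5 dx evaluates to 3.06377e+08.
Endpoint term: (f(3) + f(35))/2 = (243.000 + 5.25219e+07)/2 = 2.62611e+07.
Integral + boundary = 3.32639e+08.
k=1: B_{2}/(2)! × [f^{(1)}(35) − f^{(1)}(3)] = 1/12 × (7.50312e+06 − 405.000) = 625227.
Running total after k=1: 3.33264e+08.
k=2: B_{4}/(4)! × [f^{(3)}(35) − f^{(3)}(3)] = −1/720 × (73500.0 − 540.000) = -101.333.
Running total after k=2: 3.33264e+08.
k=3: B_{6}/(6)! × [f^{(5)}(35) − f^{(5)}(3)] = 1/30240 × (120.000 − 120.000) = 0.00000.
Running total after k=3: 3.33264e+08.
k=4: B_{8}/(8)! × [f^{(7)}(35) − f^{(7)}(3)] = −1/1209600 × (0.00000 − 0.00000) = 0.00000.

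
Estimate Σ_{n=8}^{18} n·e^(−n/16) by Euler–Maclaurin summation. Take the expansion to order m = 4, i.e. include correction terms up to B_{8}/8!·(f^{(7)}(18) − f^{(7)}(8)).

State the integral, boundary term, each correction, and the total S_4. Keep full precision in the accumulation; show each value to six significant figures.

S_4 ≈ 61.6162

The integral term ∫_8^18 x·e^(−x/16) dx = 56.2968.
½[f(8) + f(18)] = ½[4.85225 + 5.84374] = 5.34799.
So far: 61.6448.
k=1: B_{2}/(2)! × [f^{(1)}(18) − f^{(1)}(8)] = 1/12 × (-0.0405816 − 0.303265) = -0.0286539.
Running total after k=1: 61.6162.
k=2: B_{4}/(4)! × [f^{(3)}(18) − f^{(3)}(8)] = −1/720 × (0.00237783 − 0.00592315) = 4.92406e-06.
Running total after k=2: 61.6162.
k=3: B_{6}/(6)! × [f^{(5)}(18) − f^{(5)}(8)] = 1/30240 × (1.91960e-05 − 4.16472e-05) = -7.42433e-10.
Running total after k=3: 61.6162.
k=4: B_{8}/(8)! × [f^{(7)}(18) − f^{(7)}(8)] = −1/1209600 × (1.13686e-07 − 2.34988e-07) = 1.00283e-13.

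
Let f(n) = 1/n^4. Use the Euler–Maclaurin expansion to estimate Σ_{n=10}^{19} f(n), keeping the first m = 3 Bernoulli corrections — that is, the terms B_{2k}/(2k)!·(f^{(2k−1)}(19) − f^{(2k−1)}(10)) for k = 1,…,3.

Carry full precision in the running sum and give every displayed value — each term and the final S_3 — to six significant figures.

S_3 ≈ 0.000341755

The integral term ∫_10^19 1/x^4 dx = 0.000284735.
Endpoint term: (f(10) + f(19))/2 = (0.000100000 + 7.67336e-06)/2 = 5.38367e-05.
Running total after boundary: 0.000338572.
k=1: B_{2}/(2)! × [f^{(1)}(19) − f^{(1)}(10)] = 1/12 × (-1.61544e-06 − (-4.00000e-05)) = 3.19871e-06.
After k=1: 0.000341771.
k=2: B_{4}/(4)! × [f^{(3)}(19) − f^{(3)}(10)] = −1/720 × (-1.34247e-07 − (-1.20000e-05)) = -1.64802e-08.
After k=2: 0.000341754.
k=3: B_{6}/(6)! × [f^{(5)}(19) − f^{(5)}(10)] = 1/30240 × (-2.08251e-08 − (-6.72000e-06)) = 2.21534e-10.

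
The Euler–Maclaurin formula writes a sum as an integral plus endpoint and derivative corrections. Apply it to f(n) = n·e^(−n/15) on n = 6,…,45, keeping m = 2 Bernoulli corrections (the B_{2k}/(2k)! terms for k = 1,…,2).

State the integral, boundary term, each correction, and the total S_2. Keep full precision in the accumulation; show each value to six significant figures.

S_2 ≈ 169.432

The integral term ∫_6^45 x·e^(−x/15) dx = 166.342.
½[f(6) + f(45)] = ½[4.02192 + 2.24042] = 3.13117.
So far: 169.474.
k=1: B_{2}/(2)! × [f^{(1)}(45) − f^{(1)}(6)] = 1/12 × (-0.0995741 − 0.402192) = -0.0418138.
Partial sum through k=1: 169.432.
k=2: B_{4}/(4)! × [f^{(3)}(45) − f^{(3)}(6)] = −1/720 × (0.00000 − 0.00774592) = 1.07582e-05.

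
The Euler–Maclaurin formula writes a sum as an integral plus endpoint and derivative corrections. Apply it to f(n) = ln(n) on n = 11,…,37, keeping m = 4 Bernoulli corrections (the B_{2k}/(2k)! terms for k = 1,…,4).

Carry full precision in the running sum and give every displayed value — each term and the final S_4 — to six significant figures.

S_4 ≈ 84.2262

∫_11^37 ln(x) dx evaluates to 81.2271.
Endpoint term: (f(11) + f(37))/2 = (2.39790 + 3.61092)/2 = 3.00441.
So far: 84.2315.
k=1: B_{2}/(2)! × [f^{(1)}(37) − f^{(1)}(11)] = 1/12 × (0.0270270 − 0.0909091) = -0.00532351.
After k=1: 84.2262.
k=2: B_{4}/(4)! × [f^{(3)}(37) − f^{(3)}(11)] = −1/720 × (3.94843e-05 − 0.00150263) = 2.03215e-06.
After k=2: 84.2262.
k=3: B_{6}/(6)! × [f^{(5)}(37) − f^{(5)}(11)] = 1/30240 × (3.46101e-07 − 0.000149021) = -4.91650e-09.
After k=3: 84.2262.
k=4: B_{8}/(8)! × [f^{(7)}(37) − f^{(7)}(11)] = −1/1209600 × (7.58439e-09 − 3.69474e-05) = 3.05389e-11.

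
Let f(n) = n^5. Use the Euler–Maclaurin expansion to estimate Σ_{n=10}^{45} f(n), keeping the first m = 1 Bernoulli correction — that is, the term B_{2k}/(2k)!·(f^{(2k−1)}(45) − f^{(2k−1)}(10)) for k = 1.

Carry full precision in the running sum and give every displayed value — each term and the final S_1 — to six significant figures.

∫_10^45 x^5 dx evaluates to 1.38379e+09.
½[f(10) + f(45)] = ½[100000 + 1.84528e+08] = 9.23141e+07.
Integral + boundary = 1.47611e+09.
k=1: B_{2}/(2)! × [f^{(1)}(45) − f^{(1)}(10)] = 1/12 × (2.05031e+07 − 50000.0) = 1.70443e+06.

S_1 ≈ 1.47781e+09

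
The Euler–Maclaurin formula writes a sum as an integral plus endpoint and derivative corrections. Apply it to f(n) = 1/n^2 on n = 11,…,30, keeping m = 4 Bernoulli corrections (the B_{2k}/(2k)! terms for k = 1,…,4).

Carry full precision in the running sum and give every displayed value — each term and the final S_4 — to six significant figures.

Integral: ∫_11^30 1/x^2 dx = 0.0575758.
Boundary: ½(f(11) + f(30)) = ½(0.00826446 + 0.00111111) = 0.00468779.
Running total after boundary: 0.0622635.
k=1: B_{2}/(2)! × [f^{(1)}(30) − f^{(1)}(11)] = 1/12 × (-7.40741e-05 − (-0.00150263)) = 0.000119046.
Running total after k=1: 0.0623826.
k=2: B_{4}/(4)! × [f^{(3)}(30) − f^{(3)}(11)] = −1/720 × (-9.87654e-07 − (-0.000149021)) = -2.05602e-07.
Running total after k=2: 0.0623824.
k=3: B_{6}/(6)! × [f^{(5)}(30) − f^{(5)}(11)] = 1/30240 × (-3.29218e-08 − (-3.69474e-05)) = 1.22072e-09.
Running total after k=3: 0.0623824.
k=4: B_{8}/(8)! × [f^{(7)}(30) − f^{(7)}(11)] = −1/1209600 × (-2.04847e-09 − (-1.70996e-05)) = -1.41349e-11.

S_4 ≈ 0.0623824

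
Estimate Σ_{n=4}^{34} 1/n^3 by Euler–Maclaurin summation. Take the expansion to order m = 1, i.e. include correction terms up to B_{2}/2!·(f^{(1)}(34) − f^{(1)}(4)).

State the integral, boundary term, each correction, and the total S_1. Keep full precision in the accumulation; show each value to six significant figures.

The integral term ∫_4^34 1/x^3 dx = 0.0308175.
½[f(4) + f(34)] = ½[0.0156250 + 2.54427e-05] = 0.00782522.
So far: 0.0386427.
k=1: B_{2}/(2)! × [f^{(1)}(34) − f^{(1)}(4)] = 1/12 × (-2.24494e-06 − (-0.0117188)) = 0.000976375.

S_1 ≈ 0.0396191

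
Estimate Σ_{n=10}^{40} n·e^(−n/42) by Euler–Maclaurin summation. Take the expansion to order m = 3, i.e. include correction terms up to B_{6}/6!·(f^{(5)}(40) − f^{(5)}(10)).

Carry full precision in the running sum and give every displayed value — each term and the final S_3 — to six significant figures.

S_3 ≈ 404.111

The integral term ∫_10^40 x·e^(−x/42) dx = 392.502.
Boundary: ½(f(10) + f(40)) = ½(7.88128 + 15.4329) = 11.6571.
Integral + boundary = 404.159.
Order-1 term: 1/12 · (0.0183724 − 0.600478) = -0.0485088.
Partial sum through k=1: 404.111.
Order-2 term: −1/720 · (0.000447854 − 0.00123398) = 1.09184e-06.
Partial sum through k=2: 404.111.
Order-3 term: 1/30240 · (5.01867e-07 − 1.20609e-06) = -2.32878e-11.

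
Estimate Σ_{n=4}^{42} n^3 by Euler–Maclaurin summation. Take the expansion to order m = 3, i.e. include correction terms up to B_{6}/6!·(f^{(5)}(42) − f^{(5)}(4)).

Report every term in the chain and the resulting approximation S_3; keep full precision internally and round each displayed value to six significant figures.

The integral term ∫_4^42 x^3 dx = 777860.
Endpoint term: (f(4) + f(42))/2 = (64.0000 + 74088.0)/2 = 37076.0.
So far: 814936.
k=1: B_{2}/(2)! × [f^{(1)}(42) − f^{(1)}(4)] = 1/12 × (5292.00 − 48.0000) = 437.000.
After k=1: 815373.
k=2: B_{4}/(4)! × [f^{(3)}(42) − f^{(3)}(4)] = −1/720 × (6.00000 − 6.00000) = 0.00000.
After k=2: 815373.
k=3: B_{6}/(6)! × [f^{(5)}(42) − f^{(5)}(4)] = 1/30240 × (0.00000 − 0.00000) = 0.00000.

S_3 ≈ 815373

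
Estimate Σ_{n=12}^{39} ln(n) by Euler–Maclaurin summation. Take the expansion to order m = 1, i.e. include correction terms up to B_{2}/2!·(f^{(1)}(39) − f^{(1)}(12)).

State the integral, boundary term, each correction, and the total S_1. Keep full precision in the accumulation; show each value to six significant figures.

Integral: ∫_12^39 ln(x) dx = 86.0600.
Boundary: ½(f(12) + f(39)) = ½(2.48491 + 3.66356) = 3.07423.
Running total after boundary: 89.1343.
Correction k=1: B_{2}/2! · (f^{(1)}(39) − f^{(1)}(12)) = 1/12 · (0.0256410 − 0.0833333) = -0.00480769.

S_1 ≈ 89.1295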